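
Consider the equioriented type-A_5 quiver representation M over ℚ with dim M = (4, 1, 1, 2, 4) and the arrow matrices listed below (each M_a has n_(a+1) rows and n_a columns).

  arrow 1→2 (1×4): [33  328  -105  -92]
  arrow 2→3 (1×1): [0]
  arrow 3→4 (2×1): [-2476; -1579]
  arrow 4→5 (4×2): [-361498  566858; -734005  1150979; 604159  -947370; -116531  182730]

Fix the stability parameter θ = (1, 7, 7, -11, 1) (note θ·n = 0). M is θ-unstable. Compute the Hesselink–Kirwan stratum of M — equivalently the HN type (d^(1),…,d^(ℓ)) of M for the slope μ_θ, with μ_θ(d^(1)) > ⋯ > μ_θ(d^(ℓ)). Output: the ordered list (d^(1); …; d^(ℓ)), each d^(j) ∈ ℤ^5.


Via rank(M_{q-1}∘⋯∘M_p): M ≅ I[1,1]^3, I[1,2], I[3,5], I[4,5], I[5,5]^2.
μ_θ-semistable layers: μ^(1)=7; μ^(2)=1; μ^(3)=-2; μ^(4)=-11

((0, 1, 0, 0, 0); (4, 0, 0, 0, 4); (0, 0, 1, 1, 0); (0, 0, 0, 1, 0))


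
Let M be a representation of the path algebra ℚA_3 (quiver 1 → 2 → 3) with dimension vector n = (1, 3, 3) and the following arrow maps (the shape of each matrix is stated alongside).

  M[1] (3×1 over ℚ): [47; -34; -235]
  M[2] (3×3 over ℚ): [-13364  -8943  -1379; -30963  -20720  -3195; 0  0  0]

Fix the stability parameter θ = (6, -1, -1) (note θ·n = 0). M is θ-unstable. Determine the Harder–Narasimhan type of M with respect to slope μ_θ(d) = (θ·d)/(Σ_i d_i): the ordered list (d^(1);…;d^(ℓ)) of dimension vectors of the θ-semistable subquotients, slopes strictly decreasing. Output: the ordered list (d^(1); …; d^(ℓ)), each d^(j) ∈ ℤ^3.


Interval decomposition of M: I[1,3], I[2,2], I[2,3], I[3,3].
HN type (ℓ=2): μ^(1)=4/3; μ^(2)=-1

((1, 1, 1); (0, 2, 2))


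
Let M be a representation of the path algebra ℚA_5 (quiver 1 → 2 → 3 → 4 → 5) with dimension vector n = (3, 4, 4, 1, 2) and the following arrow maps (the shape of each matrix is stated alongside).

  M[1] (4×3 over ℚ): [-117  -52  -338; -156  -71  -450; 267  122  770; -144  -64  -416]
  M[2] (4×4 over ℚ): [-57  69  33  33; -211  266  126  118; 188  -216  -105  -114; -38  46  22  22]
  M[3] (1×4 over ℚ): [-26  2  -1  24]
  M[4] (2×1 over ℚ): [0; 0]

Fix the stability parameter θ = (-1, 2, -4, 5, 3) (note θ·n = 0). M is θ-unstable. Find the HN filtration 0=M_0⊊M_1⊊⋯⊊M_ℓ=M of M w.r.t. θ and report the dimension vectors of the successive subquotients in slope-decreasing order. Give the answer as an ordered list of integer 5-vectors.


Interval decomposition of M: I[1,1], I[1,3], I[1,4], I[2,2], I[2,3], I[3,3], I[5,5]^2.
HN type (ℓ=5): μ^(1)=5; μ^(2)=3; μ^(3)=2; μ^(4)=-1; μ^(5)=-4

((0, 0, 0, 1, 0); (0, 0, 0, 0, 2); (0, 1, 0, 0, 0); (3, 3, 3, 0, 0); (0, 0, 1, 0, 0))


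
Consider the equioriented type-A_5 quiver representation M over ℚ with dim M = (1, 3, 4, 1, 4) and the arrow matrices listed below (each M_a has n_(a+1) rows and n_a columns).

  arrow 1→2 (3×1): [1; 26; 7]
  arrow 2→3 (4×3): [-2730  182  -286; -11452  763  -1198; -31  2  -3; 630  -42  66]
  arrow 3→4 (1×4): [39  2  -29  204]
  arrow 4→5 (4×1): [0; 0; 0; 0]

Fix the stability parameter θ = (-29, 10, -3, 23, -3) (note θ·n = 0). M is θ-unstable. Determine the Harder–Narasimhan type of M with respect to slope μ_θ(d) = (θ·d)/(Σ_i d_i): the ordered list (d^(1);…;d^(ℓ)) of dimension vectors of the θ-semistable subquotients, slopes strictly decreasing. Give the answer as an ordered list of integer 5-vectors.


Interval decomposition of M: I[1,2], I[2,3], I[2,4], I[3,3]^2, I[5,5]^4.
HN type (ℓ=5): μ^(1)=23; μ^(2)=10; μ^(3)=7/2; μ^(4)=-3; μ^(5)=-29

((0, 0, 0, 1, 0); (0, 1, 0, 0, 0); (0, 2, 2, 0, 0); (0, 0, 2, 0, 4); (1, 0, 0, 0, 0))


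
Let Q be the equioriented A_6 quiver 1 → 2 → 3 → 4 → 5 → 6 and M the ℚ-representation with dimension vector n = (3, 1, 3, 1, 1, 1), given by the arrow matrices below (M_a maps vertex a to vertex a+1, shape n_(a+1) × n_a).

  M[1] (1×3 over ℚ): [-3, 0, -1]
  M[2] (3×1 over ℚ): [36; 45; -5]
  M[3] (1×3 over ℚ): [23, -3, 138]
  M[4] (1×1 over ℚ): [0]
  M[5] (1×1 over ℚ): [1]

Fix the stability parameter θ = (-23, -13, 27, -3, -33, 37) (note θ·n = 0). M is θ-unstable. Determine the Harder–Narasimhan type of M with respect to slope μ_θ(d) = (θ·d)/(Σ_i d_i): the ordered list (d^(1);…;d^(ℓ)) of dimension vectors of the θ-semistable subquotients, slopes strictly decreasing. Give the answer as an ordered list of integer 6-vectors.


Interval decomposition of M: I[1,1]^2, I[1,4], I[3,3]^2, I[5,6].
HN type (ℓ=6): μ^(1)=37; μ^(2)=27; μ^(3)=12; μ^(4)=-13; μ^(5)=-23; μ^(6)=-33

((0, 0, 0, 0, 0, 1); (0, 0, 2, 0, 0, 0); (0, 0, 1, 1, 0, 0); (0, 1, 0, 0, 0, 0); (3, 0, 0, 0, 0, 0); (0, 0, 0, 0, 1, 0))


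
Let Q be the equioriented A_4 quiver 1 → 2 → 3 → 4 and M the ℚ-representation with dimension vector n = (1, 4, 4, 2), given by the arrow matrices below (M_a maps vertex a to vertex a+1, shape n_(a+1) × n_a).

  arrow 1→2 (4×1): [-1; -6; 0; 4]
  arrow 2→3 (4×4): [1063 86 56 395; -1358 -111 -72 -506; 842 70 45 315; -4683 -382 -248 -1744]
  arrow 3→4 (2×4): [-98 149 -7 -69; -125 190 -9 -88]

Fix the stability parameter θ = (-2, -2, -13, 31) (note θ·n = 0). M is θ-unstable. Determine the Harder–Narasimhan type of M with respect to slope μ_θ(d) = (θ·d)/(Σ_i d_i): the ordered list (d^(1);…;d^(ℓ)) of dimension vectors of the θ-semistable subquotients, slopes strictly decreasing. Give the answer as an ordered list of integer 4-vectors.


Barcode: M ≅ I[1,4], I[2,3]^2, I[2,4]. HN layers by μ_θ (3 steps, strictly decreasing):
  μ^(1)=31; μ^(2)=-17/3; μ^(3)=-15/2

((0, 0, 0, 2); (1, 1, 1, 0); (0, 3, 3, 0))


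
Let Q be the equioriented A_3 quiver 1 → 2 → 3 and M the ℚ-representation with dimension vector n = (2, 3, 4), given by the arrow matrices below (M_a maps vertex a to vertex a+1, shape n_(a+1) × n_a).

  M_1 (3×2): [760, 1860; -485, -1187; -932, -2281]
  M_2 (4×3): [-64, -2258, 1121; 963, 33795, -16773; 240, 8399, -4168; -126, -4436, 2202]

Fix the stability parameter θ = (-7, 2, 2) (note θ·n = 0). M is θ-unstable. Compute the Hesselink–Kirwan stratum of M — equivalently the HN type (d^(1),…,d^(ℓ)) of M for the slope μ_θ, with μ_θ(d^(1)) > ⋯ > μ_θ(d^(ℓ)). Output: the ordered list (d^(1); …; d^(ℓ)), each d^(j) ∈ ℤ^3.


Interval decomposition of M: I[1,3]^2, I[2,3], I[3,3].
HN type (ℓ=2): μ^(1)=2; μ^(2)=-7

((0, 3, 4); (2, 0, 0))


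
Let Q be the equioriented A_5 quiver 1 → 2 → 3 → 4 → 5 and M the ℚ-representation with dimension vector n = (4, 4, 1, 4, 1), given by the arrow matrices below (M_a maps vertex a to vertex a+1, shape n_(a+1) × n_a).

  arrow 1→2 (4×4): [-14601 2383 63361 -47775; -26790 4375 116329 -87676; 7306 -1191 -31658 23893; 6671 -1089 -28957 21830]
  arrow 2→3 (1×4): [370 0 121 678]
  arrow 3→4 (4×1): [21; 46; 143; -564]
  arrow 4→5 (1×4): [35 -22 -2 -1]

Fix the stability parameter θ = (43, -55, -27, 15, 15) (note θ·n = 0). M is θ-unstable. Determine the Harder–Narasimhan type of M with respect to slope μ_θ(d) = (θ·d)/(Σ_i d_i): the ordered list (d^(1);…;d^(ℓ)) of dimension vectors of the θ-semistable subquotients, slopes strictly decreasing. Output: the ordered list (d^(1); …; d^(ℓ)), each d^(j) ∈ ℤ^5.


Via rank(M_{q-1}∘⋯∘M_p): M ≅ I[1,2]^3, I[1,5], I[4,4]^3.
μ_θ-semistable layers: μ^(1)=15; μ^(2)=-6; μ^(3)=-13

((0, 0, 0, 4, 1); (3, 3, 0, 0, 0); (1, 1, 1, 0, 0))


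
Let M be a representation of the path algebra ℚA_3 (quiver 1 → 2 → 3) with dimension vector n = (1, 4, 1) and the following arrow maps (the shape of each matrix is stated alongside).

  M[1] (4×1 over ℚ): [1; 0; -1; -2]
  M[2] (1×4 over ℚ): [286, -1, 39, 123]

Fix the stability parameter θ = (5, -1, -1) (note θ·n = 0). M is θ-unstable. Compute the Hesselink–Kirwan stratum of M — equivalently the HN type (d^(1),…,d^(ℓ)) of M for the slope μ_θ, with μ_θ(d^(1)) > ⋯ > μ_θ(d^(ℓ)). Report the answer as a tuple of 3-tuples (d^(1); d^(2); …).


Interval decomposition of M: I[1,3], I[2,2]^3.
HN type (ℓ=2): μ^(1)=1; μ^(2)=-1

((1, 1, 1); (0, 3, 0))


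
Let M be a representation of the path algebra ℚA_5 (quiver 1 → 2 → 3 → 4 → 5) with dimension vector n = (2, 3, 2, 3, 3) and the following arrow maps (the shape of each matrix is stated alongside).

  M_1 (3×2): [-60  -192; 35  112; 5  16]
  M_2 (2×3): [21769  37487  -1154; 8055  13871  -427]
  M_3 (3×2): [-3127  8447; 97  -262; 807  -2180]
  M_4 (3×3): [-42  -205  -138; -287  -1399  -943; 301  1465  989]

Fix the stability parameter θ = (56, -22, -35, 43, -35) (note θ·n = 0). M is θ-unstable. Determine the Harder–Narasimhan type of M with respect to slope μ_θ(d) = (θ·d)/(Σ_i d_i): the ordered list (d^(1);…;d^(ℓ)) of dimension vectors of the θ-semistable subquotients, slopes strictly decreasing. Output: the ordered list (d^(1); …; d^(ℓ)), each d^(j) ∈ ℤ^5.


Interval decomposition of M: I[1,1], I[1,5], I[2,2], I[2,5], I[4,4], I[5,5].
HN type (ℓ=7): μ^(1)=56; μ^(2)=43; μ^(3)=4; μ^(4)=-1/3; μ^(5)=-22; μ^(6)=-57/2; μ^(7)=-35

((1, 0, 0, 0, 0); (0, 0, 0, 1, 0); (0, 0, 0, 2, 2); (1, 1, 1, 0, 0); (0, 1, 0, 0, 0); (0, 1, 1, 0, 0); (0, 0, 0, 0, 1))


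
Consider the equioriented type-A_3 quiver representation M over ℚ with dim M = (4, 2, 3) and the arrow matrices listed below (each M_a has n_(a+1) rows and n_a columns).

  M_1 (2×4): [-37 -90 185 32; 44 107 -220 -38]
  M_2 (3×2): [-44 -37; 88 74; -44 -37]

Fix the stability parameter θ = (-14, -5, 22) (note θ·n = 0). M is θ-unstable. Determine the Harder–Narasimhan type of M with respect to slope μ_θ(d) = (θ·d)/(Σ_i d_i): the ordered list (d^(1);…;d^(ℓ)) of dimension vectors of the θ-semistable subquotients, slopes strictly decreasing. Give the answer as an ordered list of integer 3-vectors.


Interval decomposition of M: I[1,1]^2, I[1,2], I[1,3], I[3,3]^2.
HN type (ℓ=3): μ^(1)=22; μ^(2)=-5; μ^(3)=-14

((0, 0, 3); (0, 2, 0); (4, 0, 0))


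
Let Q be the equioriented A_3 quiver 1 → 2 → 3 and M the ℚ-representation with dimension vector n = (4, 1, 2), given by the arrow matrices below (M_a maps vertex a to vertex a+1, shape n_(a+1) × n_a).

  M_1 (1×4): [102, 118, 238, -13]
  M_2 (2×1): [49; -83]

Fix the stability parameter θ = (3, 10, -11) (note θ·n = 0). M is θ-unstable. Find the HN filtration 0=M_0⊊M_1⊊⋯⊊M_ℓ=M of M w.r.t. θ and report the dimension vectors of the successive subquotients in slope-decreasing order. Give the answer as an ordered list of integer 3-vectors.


Interval decomposition of M: I[1,1]^3, I[1,3], I[3,3].
HN type (ℓ=3): μ^(1)=3; μ^(2)=2/3; μ^(3)=-11

((3, 0, 0); (1, 1, 1); (0, 0, 1))


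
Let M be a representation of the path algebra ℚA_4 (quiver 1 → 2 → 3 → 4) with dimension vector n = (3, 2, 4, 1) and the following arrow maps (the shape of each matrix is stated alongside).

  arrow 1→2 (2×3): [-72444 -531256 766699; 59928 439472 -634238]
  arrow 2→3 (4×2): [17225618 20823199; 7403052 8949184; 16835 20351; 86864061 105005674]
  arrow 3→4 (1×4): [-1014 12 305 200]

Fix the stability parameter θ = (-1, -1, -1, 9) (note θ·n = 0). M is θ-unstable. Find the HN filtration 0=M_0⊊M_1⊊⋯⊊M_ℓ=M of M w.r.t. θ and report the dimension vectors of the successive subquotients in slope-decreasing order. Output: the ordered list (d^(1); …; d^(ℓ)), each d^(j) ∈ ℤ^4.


Interval decomposition of M: I[1,1]^2, I[1,4], I[2,3], I[3,3]^2.
HN type (ℓ=2): μ^(1)=9; μ^(2)=-1

((0, 0, 0, 1); (3, 2, 4, 0))


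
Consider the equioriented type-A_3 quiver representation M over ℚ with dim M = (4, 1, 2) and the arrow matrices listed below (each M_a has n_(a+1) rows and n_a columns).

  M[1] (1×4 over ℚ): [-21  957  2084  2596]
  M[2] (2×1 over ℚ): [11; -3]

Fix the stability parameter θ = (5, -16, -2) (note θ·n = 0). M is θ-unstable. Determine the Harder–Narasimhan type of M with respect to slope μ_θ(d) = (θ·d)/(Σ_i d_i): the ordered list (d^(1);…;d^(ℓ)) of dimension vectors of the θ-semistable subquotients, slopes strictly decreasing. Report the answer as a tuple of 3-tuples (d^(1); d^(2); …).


Via rank(M_{q-1}∘⋯∘M_p): M ≅ I[1,1]^3, I[1,3], I[3,3].
μ_θ-semistable layers: μ^(1)=5; μ^(2)=-2; μ^(3)=-11/2

((3, 0, 0); (0, 0, 2); (1, 1, 0))


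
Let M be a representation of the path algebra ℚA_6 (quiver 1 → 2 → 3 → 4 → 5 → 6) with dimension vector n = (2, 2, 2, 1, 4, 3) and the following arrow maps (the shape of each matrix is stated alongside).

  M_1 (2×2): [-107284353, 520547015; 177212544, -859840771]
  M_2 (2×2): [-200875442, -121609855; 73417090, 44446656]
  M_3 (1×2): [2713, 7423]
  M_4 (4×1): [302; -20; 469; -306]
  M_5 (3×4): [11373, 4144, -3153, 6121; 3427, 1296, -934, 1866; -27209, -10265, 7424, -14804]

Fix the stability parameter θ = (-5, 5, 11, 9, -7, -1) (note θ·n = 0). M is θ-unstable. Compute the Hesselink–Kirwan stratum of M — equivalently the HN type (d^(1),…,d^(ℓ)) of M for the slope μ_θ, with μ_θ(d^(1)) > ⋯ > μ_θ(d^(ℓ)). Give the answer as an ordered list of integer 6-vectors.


Interval decomposition of M: I[1,3], I[1,6], I[5,5], I[5,6]^2.
HN type (ℓ=6): μ^(1)=11; μ^(2)=5; μ^(3)=17/5; μ^(4)=-1; μ^(5)=-5; μ^(6)=-7

((0, 0, 1, 0, 0, 0); (0, 1, 0, 0, 0, 0); (0, 1, 1, 1, 1, 1); (0, 0, 0, 0, 0, 2); (2, 0, 0, 0, 0, 0); (0, 0, 0, 0, 3, 0))


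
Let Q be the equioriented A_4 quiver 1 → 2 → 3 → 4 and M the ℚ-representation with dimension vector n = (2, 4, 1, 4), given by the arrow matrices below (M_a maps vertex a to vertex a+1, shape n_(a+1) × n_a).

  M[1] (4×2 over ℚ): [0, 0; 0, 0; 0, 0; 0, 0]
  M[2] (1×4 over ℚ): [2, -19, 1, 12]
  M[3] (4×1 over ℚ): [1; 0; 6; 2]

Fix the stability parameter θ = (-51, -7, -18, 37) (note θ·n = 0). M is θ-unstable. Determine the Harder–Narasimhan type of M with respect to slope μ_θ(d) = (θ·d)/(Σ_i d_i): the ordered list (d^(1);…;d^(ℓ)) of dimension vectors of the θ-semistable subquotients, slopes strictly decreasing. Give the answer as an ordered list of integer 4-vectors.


Barcode: M ≅ I[1,1]^2, I[2,2]^3, I[2,4], I[4,4]^3. HN layers by μ_θ (4 steps, strictly decreasing):
  μ^(1)=37; μ^(2)=-7; μ^(3)=-25/2; μ^(4)=-51

((0, 0, 0, 4); (0, 3, 0, 0); (0, 1, 1, 0); (2, 0, 0, 0))


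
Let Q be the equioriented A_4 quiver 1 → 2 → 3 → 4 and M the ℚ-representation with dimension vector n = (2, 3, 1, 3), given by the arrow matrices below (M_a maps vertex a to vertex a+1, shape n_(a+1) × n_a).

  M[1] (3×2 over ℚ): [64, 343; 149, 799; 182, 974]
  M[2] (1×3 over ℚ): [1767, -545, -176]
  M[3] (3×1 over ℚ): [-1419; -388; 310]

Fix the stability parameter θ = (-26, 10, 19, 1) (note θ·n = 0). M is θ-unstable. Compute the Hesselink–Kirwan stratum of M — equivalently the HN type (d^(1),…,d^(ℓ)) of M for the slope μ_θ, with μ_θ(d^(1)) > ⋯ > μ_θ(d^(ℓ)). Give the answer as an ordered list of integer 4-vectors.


Interval decomposition of M: I[1,2], I[1,4], I[2,2], I[4,4]^2.
HN type (ℓ=3): μ^(1)=10; μ^(2)=1; μ^(3)=-26

((0, 3, 1, 1); (0, 0, 0, 2); (2, 0, 0, 0))


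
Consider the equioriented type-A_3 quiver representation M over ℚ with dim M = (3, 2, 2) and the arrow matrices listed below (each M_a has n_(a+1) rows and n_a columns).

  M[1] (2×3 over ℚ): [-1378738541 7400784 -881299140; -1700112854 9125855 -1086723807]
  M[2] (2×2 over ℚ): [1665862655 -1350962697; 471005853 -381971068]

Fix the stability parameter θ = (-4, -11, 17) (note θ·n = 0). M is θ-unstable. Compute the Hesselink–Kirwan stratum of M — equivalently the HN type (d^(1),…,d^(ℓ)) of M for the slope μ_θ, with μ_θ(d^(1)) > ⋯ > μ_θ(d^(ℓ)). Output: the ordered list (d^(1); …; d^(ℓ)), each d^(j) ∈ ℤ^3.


Via rank(M_{q-1}∘⋯∘M_p): M ≅ I[1,1], I[1,3]^2.
μ_θ-semistable layers: μ^(1)=17; μ^(2)=-4; μ^(3)=-15/2

((0, 0, 2); (1, 0, 0); (2, 2, 0))


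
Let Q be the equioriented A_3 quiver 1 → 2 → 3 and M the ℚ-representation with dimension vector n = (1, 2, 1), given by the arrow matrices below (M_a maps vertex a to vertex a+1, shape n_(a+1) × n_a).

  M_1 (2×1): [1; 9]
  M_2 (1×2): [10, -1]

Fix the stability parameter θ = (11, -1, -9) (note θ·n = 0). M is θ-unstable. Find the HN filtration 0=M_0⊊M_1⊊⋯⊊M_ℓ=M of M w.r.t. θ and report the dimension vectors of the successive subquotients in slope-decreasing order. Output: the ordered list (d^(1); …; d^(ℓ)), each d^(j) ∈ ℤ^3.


Barcode: M ≅ I[1,3], I[2,2]. HN layers by μ_θ (2 steps, strictly decreasing):
  μ^(1)=1/3; μ^(2)=-1

((1, 1, 1); (0, 1, 0))


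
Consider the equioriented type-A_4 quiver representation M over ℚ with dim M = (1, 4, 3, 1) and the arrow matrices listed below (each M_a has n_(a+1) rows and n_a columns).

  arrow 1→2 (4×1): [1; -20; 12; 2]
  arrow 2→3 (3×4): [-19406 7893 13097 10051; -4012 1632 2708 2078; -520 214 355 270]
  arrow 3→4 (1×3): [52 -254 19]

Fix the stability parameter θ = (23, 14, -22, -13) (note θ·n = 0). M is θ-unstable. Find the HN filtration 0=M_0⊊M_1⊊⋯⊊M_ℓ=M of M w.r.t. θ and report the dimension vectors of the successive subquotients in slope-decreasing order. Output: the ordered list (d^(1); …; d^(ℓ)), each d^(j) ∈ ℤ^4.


Via rank(M_{q-1}∘⋯∘M_p): M ≅ I[1,2], I[2,3]^2, I[2,4].
μ_θ-semistable layers: μ^(1)=37/2; μ^(2)=-4; μ^(3)=-7

((1, 1, 0, 0); (0, 2, 2, 0); (0, 1, 1, 1))


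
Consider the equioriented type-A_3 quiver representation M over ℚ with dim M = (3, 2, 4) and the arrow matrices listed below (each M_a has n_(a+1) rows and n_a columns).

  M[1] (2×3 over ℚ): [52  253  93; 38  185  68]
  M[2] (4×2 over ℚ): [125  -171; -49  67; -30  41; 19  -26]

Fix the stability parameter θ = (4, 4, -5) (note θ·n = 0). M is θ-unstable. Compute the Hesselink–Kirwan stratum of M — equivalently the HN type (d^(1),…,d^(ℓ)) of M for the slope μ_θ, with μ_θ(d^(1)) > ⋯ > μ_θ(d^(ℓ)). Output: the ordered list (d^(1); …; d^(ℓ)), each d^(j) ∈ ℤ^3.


Barcode: M ≅ I[1,1], I[1,3]^2, I[3,3]^2. HN layers by μ_θ (3 steps, strictly decreasing):
  μ^(1)=4; μ^(2)=1; μ^(3)=-5

((1, 0, 0); (2, 2, 2); (0, 0, 2))


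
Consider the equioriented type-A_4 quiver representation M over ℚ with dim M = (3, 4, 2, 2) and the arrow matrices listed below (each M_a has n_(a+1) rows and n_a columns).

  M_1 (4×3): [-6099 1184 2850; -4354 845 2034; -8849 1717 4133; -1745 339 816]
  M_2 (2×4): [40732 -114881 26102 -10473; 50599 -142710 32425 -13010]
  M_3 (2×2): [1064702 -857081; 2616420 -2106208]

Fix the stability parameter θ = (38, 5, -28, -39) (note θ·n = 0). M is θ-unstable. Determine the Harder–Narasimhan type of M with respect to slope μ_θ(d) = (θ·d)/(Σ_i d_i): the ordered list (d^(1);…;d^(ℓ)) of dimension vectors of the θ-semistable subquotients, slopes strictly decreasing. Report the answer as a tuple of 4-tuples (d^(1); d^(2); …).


Barcode: M ≅ I[1,2], I[1,4]^2, I[2,2]. HN layers by μ_θ (3 steps, strictly decreasing):
  μ^(1)=43/2; μ^(2)=5; μ^(3)=-6

((1, 1, 0, 0); (0, 1, 0, 0); (2, 2, 2, 2))


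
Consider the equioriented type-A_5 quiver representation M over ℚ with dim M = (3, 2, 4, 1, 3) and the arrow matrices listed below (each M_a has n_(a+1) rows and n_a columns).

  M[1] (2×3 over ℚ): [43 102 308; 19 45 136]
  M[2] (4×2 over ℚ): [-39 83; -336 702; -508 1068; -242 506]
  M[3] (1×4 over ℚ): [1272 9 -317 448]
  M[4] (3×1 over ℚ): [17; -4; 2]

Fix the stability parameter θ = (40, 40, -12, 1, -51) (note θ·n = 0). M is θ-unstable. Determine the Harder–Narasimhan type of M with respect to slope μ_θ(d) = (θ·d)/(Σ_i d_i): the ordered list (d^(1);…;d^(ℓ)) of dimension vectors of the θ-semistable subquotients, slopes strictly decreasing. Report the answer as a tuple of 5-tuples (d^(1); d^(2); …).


Via rank(M_{q-1}∘⋯∘M_p): M ≅ I[1,1], I[1,3], I[1,5], I[3,3]^2, I[5,5]^2.
μ_θ-semistable layers: μ^(1)=40; μ^(2)=68/3; μ^(3)=18/5; μ^(4)=-12; μ^(5)=-51

((1, 0, 0, 0, 0); (1, 1, 1, 0, 0); (1, 1, 1, 1, 1); (0, 0, 2, 0, 0); (0, 0, 0, 0, 2))


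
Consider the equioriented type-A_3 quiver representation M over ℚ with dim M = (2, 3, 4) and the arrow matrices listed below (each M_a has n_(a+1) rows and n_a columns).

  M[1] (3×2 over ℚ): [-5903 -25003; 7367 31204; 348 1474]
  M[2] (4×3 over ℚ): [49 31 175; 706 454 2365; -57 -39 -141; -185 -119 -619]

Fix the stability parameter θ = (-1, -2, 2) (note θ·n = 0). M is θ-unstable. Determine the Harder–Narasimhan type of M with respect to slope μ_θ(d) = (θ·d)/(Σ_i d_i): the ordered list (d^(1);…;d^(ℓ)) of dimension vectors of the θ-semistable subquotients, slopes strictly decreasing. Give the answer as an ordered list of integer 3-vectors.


Barcode: M ≅ I[1,2], I[1,3], I[2,3], I[3,3]^2. HN layers by μ_θ (3 steps, strictly decreasing):
  μ^(1)=2; μ^(2)=-3/2; μ^(3)=-2

((0, 0, 4); (2, 2, 0); (0, 1, 0))


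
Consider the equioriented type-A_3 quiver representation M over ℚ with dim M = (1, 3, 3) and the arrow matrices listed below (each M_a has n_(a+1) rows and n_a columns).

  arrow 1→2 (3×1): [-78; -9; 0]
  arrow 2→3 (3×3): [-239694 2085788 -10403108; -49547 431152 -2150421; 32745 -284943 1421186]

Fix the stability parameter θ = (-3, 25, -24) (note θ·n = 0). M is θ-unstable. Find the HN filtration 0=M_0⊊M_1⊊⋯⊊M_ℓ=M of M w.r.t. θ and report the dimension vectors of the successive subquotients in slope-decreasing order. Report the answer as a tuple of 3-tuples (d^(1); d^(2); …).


Via rank(M_{q-1}∘⋯∘M_p): M ≅ I[1,3], I[2,3]^2.
μ_θ-semistable layers: μ^(1)=1/2; μ^(2)=-3

((0, 3, 3); (1, 0, 0))


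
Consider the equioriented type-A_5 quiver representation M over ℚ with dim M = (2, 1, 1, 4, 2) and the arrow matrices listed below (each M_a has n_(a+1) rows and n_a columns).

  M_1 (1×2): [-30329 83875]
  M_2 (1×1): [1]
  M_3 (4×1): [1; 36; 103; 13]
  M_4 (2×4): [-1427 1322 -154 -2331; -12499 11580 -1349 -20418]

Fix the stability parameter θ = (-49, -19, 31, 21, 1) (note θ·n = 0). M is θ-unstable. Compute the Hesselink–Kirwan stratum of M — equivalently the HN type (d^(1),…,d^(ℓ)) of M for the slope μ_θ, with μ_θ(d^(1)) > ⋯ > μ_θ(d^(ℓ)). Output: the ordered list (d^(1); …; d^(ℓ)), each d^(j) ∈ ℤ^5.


Via rank(M_{q-1}∘⋯∘M_p): M ≅ I[1,1], I[1,4], I[4,4], I[4,5]^2.
μ_θ-semistable layers: μ^(1)=26; μ^(2)=21; μ^(3)=11; μ^(4)=-19; μ^(5)=-49

((0, 0, 1, 1, 0); (0, 0, 0, 1, 0); (0, 0, 0, 2, 2); (0, 1, 0, 0, 0); (2, 0, 0, 0, 0))


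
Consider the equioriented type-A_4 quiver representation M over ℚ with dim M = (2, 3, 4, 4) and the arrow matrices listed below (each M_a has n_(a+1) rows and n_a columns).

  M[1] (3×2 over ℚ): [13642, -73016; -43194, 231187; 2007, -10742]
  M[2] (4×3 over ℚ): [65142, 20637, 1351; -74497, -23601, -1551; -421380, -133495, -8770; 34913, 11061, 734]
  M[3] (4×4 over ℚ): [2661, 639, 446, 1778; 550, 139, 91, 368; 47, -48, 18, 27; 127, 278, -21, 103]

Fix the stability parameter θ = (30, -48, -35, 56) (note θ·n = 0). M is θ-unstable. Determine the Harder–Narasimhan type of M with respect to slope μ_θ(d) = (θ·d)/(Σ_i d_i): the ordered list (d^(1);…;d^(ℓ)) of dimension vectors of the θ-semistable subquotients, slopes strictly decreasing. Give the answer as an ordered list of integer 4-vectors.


Via rank(M_{q-1}∘⋯∘M_p): M ≅ I[1,4]^2, I[2,4], I[3,4].
μ_θ-semistable layers: μ^(1)=56; μ^(2)=-53/3; μ^(3)=-35; μ^(4)=-48

((0, 0, 0, 4); (2, 2, 2, 0); (0, 0, 2, 0); (0, 1, 0, 0))


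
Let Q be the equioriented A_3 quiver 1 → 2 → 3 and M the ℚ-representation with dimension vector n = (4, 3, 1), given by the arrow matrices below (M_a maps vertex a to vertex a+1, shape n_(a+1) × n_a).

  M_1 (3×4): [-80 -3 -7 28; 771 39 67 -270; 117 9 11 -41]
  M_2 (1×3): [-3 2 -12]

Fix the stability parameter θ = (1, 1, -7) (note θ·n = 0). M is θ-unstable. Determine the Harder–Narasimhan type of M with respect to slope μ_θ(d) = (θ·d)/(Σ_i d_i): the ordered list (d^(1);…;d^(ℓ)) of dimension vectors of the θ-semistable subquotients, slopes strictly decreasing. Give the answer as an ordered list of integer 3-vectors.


Interval decomposition of M: I[1,1], I[1,2]^2, I[1,3].
HN type (ℓ=2): μ^(1)=1; μ^(2)=-5/3

((3, 2, 0); (1, 1, 1))


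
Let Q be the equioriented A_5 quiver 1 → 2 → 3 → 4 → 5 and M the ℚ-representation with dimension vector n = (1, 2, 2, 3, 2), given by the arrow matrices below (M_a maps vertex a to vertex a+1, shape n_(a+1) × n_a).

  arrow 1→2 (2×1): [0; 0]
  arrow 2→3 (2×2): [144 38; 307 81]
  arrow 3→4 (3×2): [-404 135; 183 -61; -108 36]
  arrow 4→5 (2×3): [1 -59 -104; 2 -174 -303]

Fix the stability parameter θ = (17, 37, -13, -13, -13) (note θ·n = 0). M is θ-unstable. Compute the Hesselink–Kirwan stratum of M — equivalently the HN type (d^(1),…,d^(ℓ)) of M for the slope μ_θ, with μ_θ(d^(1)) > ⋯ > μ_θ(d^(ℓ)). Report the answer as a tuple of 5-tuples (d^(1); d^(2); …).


Barcode: M ≅ I[1,1], I[2,5]^2, I[4,4]. HN layers by μ_θ (3 steps, strictly decreasing):
  μ^(1)=17; μ^(2)=-1/2; μ^(3)=-13

((1, 0, 0, 0, 0); (0, 2, 2, 2, 2); (0, 0, 0, 1, 0))


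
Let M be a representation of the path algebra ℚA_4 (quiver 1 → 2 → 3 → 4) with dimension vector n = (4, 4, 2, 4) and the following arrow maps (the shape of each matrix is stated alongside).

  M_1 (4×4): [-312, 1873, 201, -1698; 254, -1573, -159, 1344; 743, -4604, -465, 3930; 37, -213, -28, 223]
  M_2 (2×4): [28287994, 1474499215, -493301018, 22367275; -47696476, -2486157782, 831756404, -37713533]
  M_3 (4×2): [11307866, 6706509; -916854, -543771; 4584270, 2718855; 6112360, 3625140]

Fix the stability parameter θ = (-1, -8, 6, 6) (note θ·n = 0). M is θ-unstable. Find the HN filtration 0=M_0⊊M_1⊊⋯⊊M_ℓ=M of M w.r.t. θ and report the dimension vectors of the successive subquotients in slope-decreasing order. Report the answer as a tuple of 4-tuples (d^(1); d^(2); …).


Barcode: M ≅ I[1,1], I[1,2], I[1,3], I[1,4], I[2,2], I[4,4]^3. HN layers by μ_θ (4 steps, strictly decreasing):
  μ^(1)=6; μ^(2)=-1; μ^(3)=-9/2; μ^(4)=-8

((0, 0, 2, 4); (1, 0, 0, 0); (3, 3, 0, 0); (0, 1, 0, 0))


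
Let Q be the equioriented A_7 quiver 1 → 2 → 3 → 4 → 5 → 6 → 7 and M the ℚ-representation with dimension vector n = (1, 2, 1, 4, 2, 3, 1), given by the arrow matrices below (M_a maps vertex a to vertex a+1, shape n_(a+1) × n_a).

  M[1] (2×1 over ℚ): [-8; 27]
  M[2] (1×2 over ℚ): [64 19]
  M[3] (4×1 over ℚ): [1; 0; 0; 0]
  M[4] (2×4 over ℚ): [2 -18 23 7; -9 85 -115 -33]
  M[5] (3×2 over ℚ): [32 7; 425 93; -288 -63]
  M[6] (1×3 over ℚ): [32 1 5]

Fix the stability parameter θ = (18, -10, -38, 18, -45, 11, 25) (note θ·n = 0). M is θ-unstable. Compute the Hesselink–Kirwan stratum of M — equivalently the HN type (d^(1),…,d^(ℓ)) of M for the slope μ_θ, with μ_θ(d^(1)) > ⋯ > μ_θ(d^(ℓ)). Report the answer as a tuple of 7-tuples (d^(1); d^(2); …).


Interval decomposition of M: I[1,6], I[2,2], I[4,4]^2, I[4,7], I[6,6].
HN type (ℓ=6): μ^(1)=25; μ^(2)=18; μ^(3)=11; μ^(4)=-10; μ^(5)=-57/5; μ^(6)=-27/2

((0, 0, 0, 0, 0, 0, 1); (0, 0, 0, 2, 0, 0, 0); (0, 0, 0, 0, 0, 3, 0); (0, 1, 0, 0, 0, 0, 0); (1, 1, 1, 1, 1, 0, 0); (0, 0, 0, 1, 1, 0, 0))


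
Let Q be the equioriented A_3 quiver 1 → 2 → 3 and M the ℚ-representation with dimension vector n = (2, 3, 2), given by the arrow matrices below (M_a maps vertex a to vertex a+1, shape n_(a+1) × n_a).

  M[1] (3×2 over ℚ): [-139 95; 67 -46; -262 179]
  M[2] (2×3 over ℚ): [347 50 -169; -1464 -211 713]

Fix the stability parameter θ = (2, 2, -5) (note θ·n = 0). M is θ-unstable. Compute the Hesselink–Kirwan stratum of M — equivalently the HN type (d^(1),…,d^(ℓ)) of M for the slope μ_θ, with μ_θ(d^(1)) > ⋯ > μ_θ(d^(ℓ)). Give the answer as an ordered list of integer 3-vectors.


Via rank(M_{q-1}∘⋯∘M_p): M ≅ I[1,3]^2, I[2,2].
μ_θ-semistable layers: μ^(1)=2; μ^(2)=-1/3

((0, 1, 0); (2, 2, 2))


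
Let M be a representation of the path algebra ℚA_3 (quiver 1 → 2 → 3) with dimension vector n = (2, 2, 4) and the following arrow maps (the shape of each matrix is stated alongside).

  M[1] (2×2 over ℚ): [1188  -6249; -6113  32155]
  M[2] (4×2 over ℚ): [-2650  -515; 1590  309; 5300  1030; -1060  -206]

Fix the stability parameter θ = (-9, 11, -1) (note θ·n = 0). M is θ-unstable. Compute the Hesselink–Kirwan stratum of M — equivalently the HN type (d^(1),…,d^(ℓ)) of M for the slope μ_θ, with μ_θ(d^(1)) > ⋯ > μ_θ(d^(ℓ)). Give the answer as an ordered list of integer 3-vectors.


Interval decomposition of M: I[1,2], I[1,3], I[3,3]^3.
HN type (ℓ=4): μ^(1)=11; μ^(2)=5; μ^(3)=-1; μ^(4)=-9

((0, 1, 0); (0, 1, 1); (0, 0, 3); (2, 0, 0))


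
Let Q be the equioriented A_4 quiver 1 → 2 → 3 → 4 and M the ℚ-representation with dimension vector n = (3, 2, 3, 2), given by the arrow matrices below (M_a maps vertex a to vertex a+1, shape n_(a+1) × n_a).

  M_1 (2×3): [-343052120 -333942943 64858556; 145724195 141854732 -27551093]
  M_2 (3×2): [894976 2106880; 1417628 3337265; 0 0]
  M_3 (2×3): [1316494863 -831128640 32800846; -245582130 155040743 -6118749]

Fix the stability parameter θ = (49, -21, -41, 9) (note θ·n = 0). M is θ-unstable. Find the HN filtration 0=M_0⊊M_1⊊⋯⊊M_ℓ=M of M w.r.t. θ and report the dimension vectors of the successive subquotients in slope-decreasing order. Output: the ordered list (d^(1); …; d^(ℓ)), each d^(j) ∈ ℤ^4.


Via rank(M_{q-1}∘⋯∘M_p): M ≅ I[1,1], I[1,2], I[1,4], I[3,3], I[3,4].
μ_θ-semistable layers: μ^(1)=49; μ^(2)=14; μ^(3)=9; μ^(4)=-13/3; μ^(5)=-41

((1, 0, 0, 0); (1, 1, 0, 0); (0, 0, 0, 2); (1, 1, 1, 0); (0, 0, 2, 0))


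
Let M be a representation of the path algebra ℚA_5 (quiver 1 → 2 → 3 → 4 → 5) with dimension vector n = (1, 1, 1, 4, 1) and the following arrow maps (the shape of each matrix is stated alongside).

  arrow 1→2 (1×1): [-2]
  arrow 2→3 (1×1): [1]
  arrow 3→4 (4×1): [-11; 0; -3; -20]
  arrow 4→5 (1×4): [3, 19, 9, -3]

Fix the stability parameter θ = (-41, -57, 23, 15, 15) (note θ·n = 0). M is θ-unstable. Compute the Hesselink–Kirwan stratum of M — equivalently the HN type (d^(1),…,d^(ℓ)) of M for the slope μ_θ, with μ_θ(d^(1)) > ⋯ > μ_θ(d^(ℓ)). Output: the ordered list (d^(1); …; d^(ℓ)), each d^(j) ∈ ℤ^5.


Via rank(M_{q-1}∘⋯∘M_p): M ≅ I[1,4], I[4,4]^2, I[4,5].
μ_θ-semistable layers: μ^(1)=19; μ^(2)=15; μ^(3)=-49

((0, 0, 1, 1, 0); (0, 0, 0, 3, 1); (1, 1, 0, 0, 0))


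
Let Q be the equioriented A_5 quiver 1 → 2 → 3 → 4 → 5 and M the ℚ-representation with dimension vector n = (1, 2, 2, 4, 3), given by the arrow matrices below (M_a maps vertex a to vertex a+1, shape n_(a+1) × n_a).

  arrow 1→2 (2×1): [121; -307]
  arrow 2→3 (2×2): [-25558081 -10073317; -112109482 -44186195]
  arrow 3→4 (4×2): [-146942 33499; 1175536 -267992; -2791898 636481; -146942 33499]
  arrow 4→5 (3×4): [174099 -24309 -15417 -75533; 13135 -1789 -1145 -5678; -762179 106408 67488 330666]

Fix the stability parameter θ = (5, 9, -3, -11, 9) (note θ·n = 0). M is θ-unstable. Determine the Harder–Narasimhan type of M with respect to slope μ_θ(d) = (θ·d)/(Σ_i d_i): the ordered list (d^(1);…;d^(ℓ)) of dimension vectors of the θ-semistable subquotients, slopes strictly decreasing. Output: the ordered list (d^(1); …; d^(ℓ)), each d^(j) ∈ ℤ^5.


Interval decomposition of M: I[1,5], I[2,3], I[4,4], I[4,5]^2.
HN type (ℓ=4): μ^(1)=9; μ^(2)=3; μ^(3)=0; μ^(4)=-11

((0, 0, 0, 0, 3); (0, 1, 1, 0, 0); (1, 1, 1, 1, 0); (0, 0, 0, 3, 0))


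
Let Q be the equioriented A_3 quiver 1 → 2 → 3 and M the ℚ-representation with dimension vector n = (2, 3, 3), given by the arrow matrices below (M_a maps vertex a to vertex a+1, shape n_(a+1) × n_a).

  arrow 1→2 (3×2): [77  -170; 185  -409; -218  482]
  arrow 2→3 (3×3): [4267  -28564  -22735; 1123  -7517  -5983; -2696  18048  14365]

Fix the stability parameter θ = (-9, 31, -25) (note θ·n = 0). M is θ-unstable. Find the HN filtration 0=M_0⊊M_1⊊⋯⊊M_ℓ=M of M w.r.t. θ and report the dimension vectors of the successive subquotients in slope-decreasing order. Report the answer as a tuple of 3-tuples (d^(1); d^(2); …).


Barcode: M ≅ I[1,3]^2, I[2,3]. HN layers by μ_θ (2 steps, strictly decreasing):
  μ^(1)=3; μ^(2)=-9

((0, 3, 3); (2, 0, 0))


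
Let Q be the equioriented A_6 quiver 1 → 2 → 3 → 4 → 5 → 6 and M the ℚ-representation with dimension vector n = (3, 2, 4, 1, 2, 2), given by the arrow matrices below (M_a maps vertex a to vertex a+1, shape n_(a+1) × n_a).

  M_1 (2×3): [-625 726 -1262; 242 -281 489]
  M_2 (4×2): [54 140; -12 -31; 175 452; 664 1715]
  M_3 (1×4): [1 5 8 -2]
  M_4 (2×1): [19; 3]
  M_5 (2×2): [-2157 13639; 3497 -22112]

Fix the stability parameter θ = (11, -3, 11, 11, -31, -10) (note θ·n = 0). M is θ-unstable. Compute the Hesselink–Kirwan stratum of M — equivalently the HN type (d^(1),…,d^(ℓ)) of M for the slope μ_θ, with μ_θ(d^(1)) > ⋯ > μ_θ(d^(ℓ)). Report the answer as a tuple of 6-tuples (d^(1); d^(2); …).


Barcode: M ≅ I[1,1], I[1,3], I[1,6], I[3,3]^2, I[5,6]. HN layers by μ_θ (5 steps, strictly decreasing):
  μ^(1)=11; μ^(2)=4; μ^(3)=-11/6; μ^(4)=-10; μ^(5)=-31

((1, 0, 3, 0, 0, 0); (1, 1, 0, 0, 0, 0); (1, 1, 1, 1, 1, 1); (0, 0, 0, 0, 0, 1); (0, 0, 0, 0, 1, 0))


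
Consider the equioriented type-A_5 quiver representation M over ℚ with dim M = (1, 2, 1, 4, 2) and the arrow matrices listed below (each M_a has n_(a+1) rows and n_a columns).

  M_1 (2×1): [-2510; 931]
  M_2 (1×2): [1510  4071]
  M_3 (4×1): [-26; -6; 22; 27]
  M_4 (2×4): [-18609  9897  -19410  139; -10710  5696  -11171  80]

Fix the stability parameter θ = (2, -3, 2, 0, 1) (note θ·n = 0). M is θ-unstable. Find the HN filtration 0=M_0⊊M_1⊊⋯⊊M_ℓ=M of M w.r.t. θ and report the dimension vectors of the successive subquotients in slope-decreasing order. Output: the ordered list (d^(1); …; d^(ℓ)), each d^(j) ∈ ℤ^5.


Barcode: M ≅ I[1,5], I[2,2], I[4,4]^2, I[4,5]. HN layers by μ_θ (4 steps, strictly decreasing):
  μ^(1)=1; μ^(2)=0; μ^(3)=-1/2; μ^(4)=-3

((0, 0, 1, 1, 2); (0, 0, 0, 3, 0); (1, 1, 0, 0, 0); (0, 1, 0, 0, 0))


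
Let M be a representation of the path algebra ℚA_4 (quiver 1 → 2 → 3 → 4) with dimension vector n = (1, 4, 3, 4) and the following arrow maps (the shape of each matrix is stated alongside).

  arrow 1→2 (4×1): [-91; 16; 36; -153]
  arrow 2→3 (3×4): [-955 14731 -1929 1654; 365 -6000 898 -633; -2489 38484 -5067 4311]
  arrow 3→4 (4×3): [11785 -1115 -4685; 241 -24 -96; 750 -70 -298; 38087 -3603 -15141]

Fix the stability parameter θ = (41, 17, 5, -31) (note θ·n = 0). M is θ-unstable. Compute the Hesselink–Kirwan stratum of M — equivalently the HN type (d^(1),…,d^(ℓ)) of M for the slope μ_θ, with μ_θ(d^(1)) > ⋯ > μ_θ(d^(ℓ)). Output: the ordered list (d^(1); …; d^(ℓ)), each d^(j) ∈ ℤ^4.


Via rank(M_{q-1}∘⋯∘M_p): M ≅ I[1,4], I[2,2], I[2,3], I[2,4], I[4,4]^2.
μ_θ-semistable layers: μ^(1)=17; μ^(2)=11; μ^(3)=8; μ^(4)=-3; μ^(5)=-31

((0, 1, 0, 0); (0, 1, 1, 0); (1, 1, 1, 1); (0, 1, 1, 1); (0, 0, 0, 2))


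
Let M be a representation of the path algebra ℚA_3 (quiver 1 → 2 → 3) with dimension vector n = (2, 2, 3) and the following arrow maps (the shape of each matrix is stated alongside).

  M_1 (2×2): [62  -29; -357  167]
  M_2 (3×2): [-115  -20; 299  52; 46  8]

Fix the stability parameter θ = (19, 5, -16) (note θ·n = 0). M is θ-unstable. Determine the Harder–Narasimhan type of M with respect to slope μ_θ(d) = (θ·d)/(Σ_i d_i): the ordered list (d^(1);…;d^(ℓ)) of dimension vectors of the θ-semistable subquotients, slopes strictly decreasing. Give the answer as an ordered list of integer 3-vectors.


Via rank(M_{q-1}∘⋯∘M_p): M ≅ I[1,2], I[1,3], I[3,3]^2.
μ_θ-semistable layers: μ^(1)=12; μ^(2)=8/3; μ^(3)=-16

((1, 1, 0); (1, 1, 1); (0, 0, 2))


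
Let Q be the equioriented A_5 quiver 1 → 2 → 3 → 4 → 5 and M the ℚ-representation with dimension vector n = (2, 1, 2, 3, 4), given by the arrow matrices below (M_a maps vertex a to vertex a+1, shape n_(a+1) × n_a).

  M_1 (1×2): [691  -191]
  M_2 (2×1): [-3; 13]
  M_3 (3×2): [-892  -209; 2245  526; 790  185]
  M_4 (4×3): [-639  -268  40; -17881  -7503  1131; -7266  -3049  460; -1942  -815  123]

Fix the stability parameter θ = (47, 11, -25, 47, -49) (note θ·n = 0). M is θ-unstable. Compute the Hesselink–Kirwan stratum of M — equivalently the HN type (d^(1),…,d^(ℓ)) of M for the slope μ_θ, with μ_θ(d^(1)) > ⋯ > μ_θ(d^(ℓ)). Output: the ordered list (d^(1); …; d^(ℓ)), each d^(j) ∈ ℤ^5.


Via rank(M_{q-1}∘⋯∘M_p): M ≅ I[1,1], I[1,5], I[3,5], I[4,5], I[5,5].
μ_θ-semistable layers: μ^(1)=47; μ^(2)=31/5; μ^(3)=-1; μ^(4)=-25; μ^(5)=-49

((1, 0, 0, 0, 0); (1, 1, 1, 1, 1); (0, 0, 0, 2, 2); (0, 0, 1, 0, 0); (0, 0, 0, 0, 1))


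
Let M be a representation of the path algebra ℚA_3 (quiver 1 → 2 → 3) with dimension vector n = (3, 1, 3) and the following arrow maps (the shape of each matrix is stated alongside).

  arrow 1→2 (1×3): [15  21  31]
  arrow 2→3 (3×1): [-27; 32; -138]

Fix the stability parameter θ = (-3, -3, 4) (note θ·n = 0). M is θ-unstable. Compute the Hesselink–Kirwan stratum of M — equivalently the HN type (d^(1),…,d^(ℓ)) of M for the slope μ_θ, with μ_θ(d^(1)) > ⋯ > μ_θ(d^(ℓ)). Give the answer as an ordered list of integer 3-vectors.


Interval decomposition of M: I[1,1]^2, I[1,3], I[3,3]^2.
HN type (ℓ=2): μ^(1)=4; μ^(2)=-3

((0, 0, 3); (3, 1, 0))


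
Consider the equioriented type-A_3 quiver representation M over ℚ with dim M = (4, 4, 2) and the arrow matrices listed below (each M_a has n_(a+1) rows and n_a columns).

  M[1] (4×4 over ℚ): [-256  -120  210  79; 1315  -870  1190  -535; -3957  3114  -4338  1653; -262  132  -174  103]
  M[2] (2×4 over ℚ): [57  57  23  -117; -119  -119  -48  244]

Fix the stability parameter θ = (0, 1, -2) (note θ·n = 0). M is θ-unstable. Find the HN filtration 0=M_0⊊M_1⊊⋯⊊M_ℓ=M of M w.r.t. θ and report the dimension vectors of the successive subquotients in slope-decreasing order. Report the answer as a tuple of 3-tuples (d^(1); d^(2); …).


Via rank(M_{q-1}∘⋯∘M_p): M ≅ I[1,1]^2, I[1,2], I[1,3], I[2,2], I[2,3].
μ_θ-semistable layers: μ^(1)=1; μ^(2)=0; μ^(3)=-1/3; μ^(4)=-1/2

((0, 2, 0); (3, 0, 0); (1, 1, 1); (0, 1, 1))


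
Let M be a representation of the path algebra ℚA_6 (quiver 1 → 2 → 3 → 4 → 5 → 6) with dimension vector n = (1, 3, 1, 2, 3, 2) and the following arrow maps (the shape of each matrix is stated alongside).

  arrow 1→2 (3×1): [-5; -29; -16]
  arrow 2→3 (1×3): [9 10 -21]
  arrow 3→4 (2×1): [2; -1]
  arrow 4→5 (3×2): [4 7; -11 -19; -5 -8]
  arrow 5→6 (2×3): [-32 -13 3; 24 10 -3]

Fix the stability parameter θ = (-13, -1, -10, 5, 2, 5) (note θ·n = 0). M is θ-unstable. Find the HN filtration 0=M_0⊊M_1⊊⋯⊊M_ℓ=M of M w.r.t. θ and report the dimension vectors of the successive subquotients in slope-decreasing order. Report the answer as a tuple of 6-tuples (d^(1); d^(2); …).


Via rank(M_{q-1}∘⋯∘M_p): M ≅ I[1,6], I[2,2]^2, I[4,6], I[5,5].
μ_θ-semistable layers: μ^(1)=5; μ^(2)=7/2; μ^(3)=2; μ^(4)=-1; μ^(5)=-11/2; μ^(6)=-13

((0, 0, 0, 0, 0, 2); (0, 0, 0, 2, 2, 0); (0, 0, 0, 0, 1, 0); (0, 2, 0, 0, 0, 0); (0, 1, 1, 0, 0, 0); (1, 0, 0, 0, 0, 0))


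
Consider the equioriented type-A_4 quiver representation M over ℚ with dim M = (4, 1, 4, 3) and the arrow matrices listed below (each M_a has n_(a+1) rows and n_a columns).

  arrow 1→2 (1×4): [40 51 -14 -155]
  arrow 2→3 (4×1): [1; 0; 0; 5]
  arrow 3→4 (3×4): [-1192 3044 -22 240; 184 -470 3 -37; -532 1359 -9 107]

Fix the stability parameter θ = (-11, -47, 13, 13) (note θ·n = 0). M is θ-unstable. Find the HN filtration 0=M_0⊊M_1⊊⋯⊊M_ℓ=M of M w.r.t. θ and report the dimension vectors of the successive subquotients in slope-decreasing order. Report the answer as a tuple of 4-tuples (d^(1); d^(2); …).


Barcode: M ≅ I[1,1]^3, I[1,4], I[3,3], I[3,4]^2. HN layers by μ_θ (3 steps, strictly decreasing):
  μ^(1)=13; μ^(2)=-11; μ^(3)=-29

((0, 0, 4, 3); (3, 0, 0, 0); (1, 1, 0, 0))
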